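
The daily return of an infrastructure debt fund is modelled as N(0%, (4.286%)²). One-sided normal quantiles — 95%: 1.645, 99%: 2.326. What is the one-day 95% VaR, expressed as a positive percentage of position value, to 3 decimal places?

7.050%

VaR = z·σ = 1.645 × 4.286% = 7.050%.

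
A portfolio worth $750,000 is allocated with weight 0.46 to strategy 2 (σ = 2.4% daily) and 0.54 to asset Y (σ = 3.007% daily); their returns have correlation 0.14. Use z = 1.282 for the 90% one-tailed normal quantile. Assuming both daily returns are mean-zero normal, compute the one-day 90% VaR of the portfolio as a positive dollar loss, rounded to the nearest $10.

σ_p² = 0.46²·2.4² + 0.54²·3.007² + 2·0.14·0.46·0.54·2.4·3.007 = 4.3574 (%²).
σ_p = √4.3574 = 2.087%.
VaR = 1.282 × 2.087% = 2.676%; on $750,000 that is $20,070.

$20,070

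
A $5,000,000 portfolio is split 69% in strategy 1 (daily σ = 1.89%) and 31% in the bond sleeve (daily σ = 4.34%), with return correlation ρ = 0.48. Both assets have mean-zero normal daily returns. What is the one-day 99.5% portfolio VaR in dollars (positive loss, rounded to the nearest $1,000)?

σ_p² = 0.69²·1.89² + 0.31²·4.34² + 2·0.48·0.69·0.31·1.89·4.34 = 5.1951 (%²).
σ_p = √5.1951 = 2.279%.
At 99.5%, z = 2.576.
VaR = 2.576 × 2.279% = 5.871%; on $5,000,000 that is $293,550.

$294,000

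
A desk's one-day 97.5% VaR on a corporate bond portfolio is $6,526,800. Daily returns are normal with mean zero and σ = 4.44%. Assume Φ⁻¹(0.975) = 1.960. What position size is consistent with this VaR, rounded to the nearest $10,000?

$75,000,000

VaR as a fraction of value: z·σ = 1.960 × 4.44% = 8.7024%.
Position = $6,526,800 / 0.087024 = $75,000,000.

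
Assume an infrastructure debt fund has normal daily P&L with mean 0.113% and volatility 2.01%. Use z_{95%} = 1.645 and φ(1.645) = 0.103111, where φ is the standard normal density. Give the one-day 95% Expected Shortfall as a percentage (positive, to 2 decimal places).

4.03%

Tail multiplier: φ(z)/(1−α) = 0.103111 / 0.05 = 2.062.
ES = −(0.113%) + 2.01% × 2.062 = 4.032%.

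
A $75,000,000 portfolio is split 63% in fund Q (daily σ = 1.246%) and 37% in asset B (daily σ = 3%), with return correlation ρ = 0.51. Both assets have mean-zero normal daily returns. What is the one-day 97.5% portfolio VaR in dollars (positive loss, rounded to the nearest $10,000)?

$2,430,000

σ_p² = 0.63²·1.246² + 0.37²·3² + 2·0.51·0.63·0.37·1.246·3 = 2.7370 (%²).
σ_p = √2.7370 = 1.654%.
At 97.5%, z = 1.960.
VaR = 1.960 × 1.654% = 3.242%; on $75,000,000 that is $2,431,500.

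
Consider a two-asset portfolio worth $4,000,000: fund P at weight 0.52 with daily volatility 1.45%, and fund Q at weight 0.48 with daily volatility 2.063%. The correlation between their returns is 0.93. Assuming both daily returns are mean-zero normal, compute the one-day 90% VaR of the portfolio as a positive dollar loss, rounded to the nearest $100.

σ_p² = 0.52²·1.45² + 0.48²·2.063² + 2·0.93·0.52·0.48·1.45·2.063 = 2.9378 (%²).
σ_p = √2.9378 = 1.714%.
At 90%, z = 1.282.
VaR = 1.282 × 1.714% = 2.197%; on $4,000,000 that is $87,880.

$87,900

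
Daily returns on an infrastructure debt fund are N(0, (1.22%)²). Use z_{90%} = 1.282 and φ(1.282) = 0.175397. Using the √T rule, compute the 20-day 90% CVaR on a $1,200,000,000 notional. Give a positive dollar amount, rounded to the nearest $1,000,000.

$115,000,000

σ_{20d} = 1.22% × √20 = 5.456%.
ES multiplier = φ(z)/(1−α) = 0.175397/0.1 = 1.754.
ES = 5.456% × 1.754 = 9.570%; on $1,200,000,000: $114,840,000.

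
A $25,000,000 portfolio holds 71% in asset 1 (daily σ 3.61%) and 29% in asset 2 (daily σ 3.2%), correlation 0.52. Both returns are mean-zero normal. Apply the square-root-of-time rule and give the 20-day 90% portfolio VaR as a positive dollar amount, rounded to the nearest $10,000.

$4,510,000

σ_p = √(0.71²·3.61² + 0.29²·3.2² + 2·0.52·0.71·0.29·3.61·3.2) = 3.147%.
σ_{20d} = 3.147% × √20 = 14.074%.
z(90%) = 1.282.
VaR = 1.282 × 14.074% = 18.043%; on $25,000,000 that is $4,510,750.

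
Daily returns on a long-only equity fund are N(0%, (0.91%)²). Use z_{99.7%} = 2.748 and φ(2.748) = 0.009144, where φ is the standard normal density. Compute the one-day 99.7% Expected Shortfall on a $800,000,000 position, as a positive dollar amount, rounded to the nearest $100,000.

Tail multiplier: φ(z)/(1−α) = 0.009144 / 0.003 = 3.048.
ES = 0.91% × 3.048 = 2.774%.
On $800,000,000: 0.02774 × $800,000,000 = $22,192,000.

$22,200,000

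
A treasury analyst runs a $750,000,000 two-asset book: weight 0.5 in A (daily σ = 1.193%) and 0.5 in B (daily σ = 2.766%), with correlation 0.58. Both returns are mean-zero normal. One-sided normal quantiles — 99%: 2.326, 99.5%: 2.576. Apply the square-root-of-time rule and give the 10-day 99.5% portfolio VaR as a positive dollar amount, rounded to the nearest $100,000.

σ_p = √(0.5²·1.193² + 0.5²·2.766² + 2·0.58·0.5·0.5·1.193·2.766) = 1.796%.
σ_{10d} = 1.796% × √10 = 5.679%.
VaR = 2.576 × 5.679% = 14.629%; on $750,000,000 that is $109,717,500.

$109,700,000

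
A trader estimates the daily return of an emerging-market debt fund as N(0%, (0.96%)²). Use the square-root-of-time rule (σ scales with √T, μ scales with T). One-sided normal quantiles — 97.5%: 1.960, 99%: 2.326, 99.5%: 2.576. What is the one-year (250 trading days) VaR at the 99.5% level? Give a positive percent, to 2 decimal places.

39.10%

σ_{250d} = 0.96% × √250 = 15.179%.
VaR = 2.576 × 15.179% = 39.101%.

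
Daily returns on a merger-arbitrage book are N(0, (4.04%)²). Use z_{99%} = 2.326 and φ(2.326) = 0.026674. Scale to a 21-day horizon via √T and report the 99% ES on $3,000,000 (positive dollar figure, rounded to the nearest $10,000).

σ_{21d} = 4.04% × √21 = 18.514%.
ES multiplier = φ(z)/(1−α) = 0.026674/0.01 = 2.667.
ES = 18.514% × 2.667 = 49.377%; on $3,000,000: $1,481,310.

$1,480,000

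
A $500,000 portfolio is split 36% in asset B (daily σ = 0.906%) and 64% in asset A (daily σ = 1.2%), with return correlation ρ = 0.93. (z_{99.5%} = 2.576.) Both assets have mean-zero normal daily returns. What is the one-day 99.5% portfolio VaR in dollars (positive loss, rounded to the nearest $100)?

$13,900

σ_p² = 0.36²·0.906² + 0.64²·1.2² + 2·0.93·0.36·0.64·0.906·1.2 = 1.1621 (%²).
σ_p = √1.1621 = 1.078%.
VaR = 2.576 × 1.078% = 2.777%; on $500,000 that is $13,885.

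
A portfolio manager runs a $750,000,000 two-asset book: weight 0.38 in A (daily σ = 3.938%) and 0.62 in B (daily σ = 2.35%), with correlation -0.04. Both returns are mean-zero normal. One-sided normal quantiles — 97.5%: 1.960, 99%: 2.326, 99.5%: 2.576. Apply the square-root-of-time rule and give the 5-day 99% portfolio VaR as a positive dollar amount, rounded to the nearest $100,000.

σ_p = √(0.38²·3.938² + 0.62²·2.35² + 2·-0.04·0.38·0.62·3.938·2.35) = 2.046%.
σ_{5d} = 2.046% × √5 = 4.575%.
VaR = 2.326 × 4.575% = 10.641%; on $750,000,000 that is $79,807,500.

$79,800,000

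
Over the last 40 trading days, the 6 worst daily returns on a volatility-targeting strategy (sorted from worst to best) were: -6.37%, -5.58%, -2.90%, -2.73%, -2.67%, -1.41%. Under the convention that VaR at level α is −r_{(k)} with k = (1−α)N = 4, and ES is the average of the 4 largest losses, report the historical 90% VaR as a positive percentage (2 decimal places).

k = 4; the 4th lowest return is -2.73%, so VaR = 2.73%.

2.73%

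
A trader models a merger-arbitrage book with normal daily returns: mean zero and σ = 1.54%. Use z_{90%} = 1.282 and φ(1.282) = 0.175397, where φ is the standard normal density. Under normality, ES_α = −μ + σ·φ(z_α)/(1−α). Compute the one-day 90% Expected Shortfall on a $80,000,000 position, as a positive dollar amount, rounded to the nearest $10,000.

$2,160,000

Tail multiplier: φ(z)/(1−α) = 0.175397 / 0.1 = 1.754.
ES = 1.54% × 1.754 = 2.701%.
On $80,000,000: 0.02701 × $80,000,000 = $2,160,800.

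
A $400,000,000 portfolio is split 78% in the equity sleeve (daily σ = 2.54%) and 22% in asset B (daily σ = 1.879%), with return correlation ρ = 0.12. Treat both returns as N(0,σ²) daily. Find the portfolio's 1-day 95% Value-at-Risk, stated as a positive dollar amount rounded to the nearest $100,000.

$13,600,000

σ_p² = 0.78²·2.54² + 0.22²·1.879² + 2·0.12·0.78·0.22·2.54·1.879 = 4.2926 (%²).
σ_p = √4.2926 = 2.072%.
At 95%, z = 1.645.
VaR = 1.645 × 2.072% = 3.408%; on $400,000,000 that is $13,632,000.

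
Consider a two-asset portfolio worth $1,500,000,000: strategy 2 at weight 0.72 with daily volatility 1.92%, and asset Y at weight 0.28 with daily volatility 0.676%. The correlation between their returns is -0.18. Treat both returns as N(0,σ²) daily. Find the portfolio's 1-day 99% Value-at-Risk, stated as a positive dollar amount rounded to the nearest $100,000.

$47,500,000

σ_p² = 0.72²·1.92² + 0.28²·0.676² + 2·-0.18·0.72·0.28·1.92·0.676 = 1.8527 (%²).
σ_p = √1.8527 = 1.361%.
At 99%, z = 2.326.
VaR = 2.326 × 1.361% = 3.166%; on $1,500,000,000 that is $47,490,000.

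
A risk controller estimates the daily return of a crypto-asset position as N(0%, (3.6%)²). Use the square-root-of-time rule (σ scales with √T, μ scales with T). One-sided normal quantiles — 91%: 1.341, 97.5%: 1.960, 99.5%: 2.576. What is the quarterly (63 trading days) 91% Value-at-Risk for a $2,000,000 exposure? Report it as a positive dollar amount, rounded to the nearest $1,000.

$766,000

σ_{63d} = 3.6% × √63 = 28.574%.
VaR = 1.341 × 28.574% = 38.318%.
On $2,000,000: 0.38318 × $2,000,000 = $766,360.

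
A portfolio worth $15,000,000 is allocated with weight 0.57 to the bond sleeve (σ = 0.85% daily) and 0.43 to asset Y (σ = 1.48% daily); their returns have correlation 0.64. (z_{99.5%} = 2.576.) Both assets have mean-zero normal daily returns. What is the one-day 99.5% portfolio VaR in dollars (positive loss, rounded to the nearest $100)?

σ_p² = 0.57²·0.85² + 0.43²·1.48² + 2·0.64·0.57·0.43·0.85·1.48 = 1.0344 (%²).
σ_p = √1.0344 = 1.017%.
VaR = 2.576 × 1.017% = 2.620%; on $15,000,000 that is $393,000.

$393,000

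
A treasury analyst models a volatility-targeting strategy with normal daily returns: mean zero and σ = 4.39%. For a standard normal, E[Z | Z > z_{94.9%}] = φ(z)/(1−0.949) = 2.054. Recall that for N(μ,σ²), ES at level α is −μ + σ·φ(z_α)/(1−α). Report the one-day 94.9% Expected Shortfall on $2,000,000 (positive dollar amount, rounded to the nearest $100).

$180,300

ES = 4.39% × 2.054 = 9.017%.
On $2,000,000: 0.09017 × $2,000,000 = $180,340.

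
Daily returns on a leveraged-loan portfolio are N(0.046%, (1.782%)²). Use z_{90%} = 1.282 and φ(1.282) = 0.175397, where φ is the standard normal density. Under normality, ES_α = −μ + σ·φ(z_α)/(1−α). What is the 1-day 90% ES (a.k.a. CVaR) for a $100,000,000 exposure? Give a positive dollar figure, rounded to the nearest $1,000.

Tail multiplier: φ(z)/(1−α) = 0.175397 / 0.1 = 1.754.
ES = −(0.046%) + 1.782% × 1.754 = 3.080%.
On $100,000,000: 0.03080 × $100,000,000 = $3,080,000.

$3,080,000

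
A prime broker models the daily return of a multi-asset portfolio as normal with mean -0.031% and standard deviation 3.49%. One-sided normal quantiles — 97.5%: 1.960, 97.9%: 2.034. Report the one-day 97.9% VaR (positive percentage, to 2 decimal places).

VaR = −μ + z·σ = −(-0.031%) + 2.034 × 3.49% = 7.130%.

7.13%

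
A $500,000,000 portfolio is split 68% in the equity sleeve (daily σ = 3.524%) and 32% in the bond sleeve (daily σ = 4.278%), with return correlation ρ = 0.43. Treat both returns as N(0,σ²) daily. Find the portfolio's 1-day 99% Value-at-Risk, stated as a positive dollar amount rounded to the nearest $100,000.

$37,600,000

σ_p² = 0.68²·3.524² + 0.32²·4.278² + 2·0.43·0.68·0.32·3.524·4.278 = 10.4376 (%²).
σ_p = √10.4376 = 3.231%.
At 99%, z = 2.326.
VaR = 2.326 × 3.231% = 7.515%; on $500,000,000 that is $37,575,000.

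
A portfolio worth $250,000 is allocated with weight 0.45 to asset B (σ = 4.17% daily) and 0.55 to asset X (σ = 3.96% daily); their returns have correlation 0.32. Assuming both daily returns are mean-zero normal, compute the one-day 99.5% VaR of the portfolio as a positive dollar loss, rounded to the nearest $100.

σ_p² = 0.45²·4.17² + 0.55²·3.96² + 2·0.32·0.45·0.55·4.17·3.96 = 10.8806 (%²).
σ_p = √10.8806 = 3.299%.
At 99.5%, z = 2.576.
VaR = 2.576 × 3.299% = 8.498%; on $250,000 that is $21,245.

$21,200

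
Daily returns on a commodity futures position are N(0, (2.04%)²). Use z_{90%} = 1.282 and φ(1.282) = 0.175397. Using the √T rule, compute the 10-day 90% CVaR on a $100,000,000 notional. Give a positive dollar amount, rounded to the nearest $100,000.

$11,300,000

σ_{10d} = 2.04% × √10 = 6.451%.
ES multiplier = φ(z)/(1−α) = 0.175397/0.1 = 1.754.
ES = 6.451% × 1.754 = 11.315%; on $100,000,000: $11,315,000.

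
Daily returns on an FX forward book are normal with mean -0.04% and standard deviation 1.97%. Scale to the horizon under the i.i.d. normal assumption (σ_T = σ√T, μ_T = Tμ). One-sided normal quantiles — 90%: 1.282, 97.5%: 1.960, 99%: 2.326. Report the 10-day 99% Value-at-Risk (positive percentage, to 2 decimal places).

σ_{10d} = 1.97% × √10 = 6.230%; μ_{10d} = 10 × -0.04% = -0.400%.
VaR = −(-0.400%) + 2.326 × 6.230% = 14.891%.

14.89%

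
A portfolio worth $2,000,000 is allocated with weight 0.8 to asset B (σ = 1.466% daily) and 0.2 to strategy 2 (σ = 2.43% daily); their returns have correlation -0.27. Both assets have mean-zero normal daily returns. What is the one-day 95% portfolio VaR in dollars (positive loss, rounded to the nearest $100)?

$37,600

σ_p² = 0.8²·1.466² + 0.2²·2.43² + 2·-0.27·0.8·0.2·1.466·2.43 = 1.3039 (%²).
σ_p = √1.3039 = 1.142%.
At 95%, z = 1.645.
VaR = 1.645 × 1.142% = 1.879%; on $2,000,000 that is $37,580.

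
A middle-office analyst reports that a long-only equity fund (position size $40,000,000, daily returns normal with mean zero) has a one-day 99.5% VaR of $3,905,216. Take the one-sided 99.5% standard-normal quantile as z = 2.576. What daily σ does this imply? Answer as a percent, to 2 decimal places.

VaR as a fraction: $3,905,216 / $40,000,000 = 9.763%.
σ = VaR / z = 9.763% / 2.576 = 3.790%.

3.79%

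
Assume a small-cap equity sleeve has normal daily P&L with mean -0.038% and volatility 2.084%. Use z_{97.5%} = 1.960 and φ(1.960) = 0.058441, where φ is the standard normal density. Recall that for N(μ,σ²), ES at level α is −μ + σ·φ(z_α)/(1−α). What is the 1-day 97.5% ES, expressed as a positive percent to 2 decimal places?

4.91%

Tail multiplier: φ(z)/(1−α) = 0.058441 / 0.025 = 2.338.
ES = −(-0.038%) + 2.084% × 2.338 = 4.910%.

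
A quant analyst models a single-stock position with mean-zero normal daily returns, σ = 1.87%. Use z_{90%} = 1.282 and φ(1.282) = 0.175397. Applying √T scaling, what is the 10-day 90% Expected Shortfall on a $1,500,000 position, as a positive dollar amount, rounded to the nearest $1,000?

$156,000

σ_{10d} = 1.87% × √10 = 5.913%.
ES multiplier = φ(z)/(1−α) = 0.175397/0.1 = 1.754.
ES = 5.913% × 1.754 = 10.371%; on $1,500,000: $155,565.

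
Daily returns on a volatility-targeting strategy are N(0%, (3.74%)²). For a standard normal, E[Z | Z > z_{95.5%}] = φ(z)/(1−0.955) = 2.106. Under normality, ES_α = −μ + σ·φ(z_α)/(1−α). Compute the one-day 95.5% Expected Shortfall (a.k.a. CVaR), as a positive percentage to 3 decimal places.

7.876%

ES = 3.74% × 2.106 = 7.876%.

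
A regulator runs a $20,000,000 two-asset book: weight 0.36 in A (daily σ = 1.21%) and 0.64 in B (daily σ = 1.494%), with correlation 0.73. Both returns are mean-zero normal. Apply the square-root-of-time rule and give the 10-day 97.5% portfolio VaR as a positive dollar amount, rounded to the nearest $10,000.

$1,620,000

σ_p = √(0.36²·1.21² + 0.64²·1.494² + 2·0.73·0.36·0.64·1.21·1.494) = 1.308%.
σ_{10d} = 1.308% × √10 = 4.136%.
z(97.5%) = 1.960.
VaR = 1.960 × 4.136% = 8.107%; on $20,000,000 that is $1,621,400.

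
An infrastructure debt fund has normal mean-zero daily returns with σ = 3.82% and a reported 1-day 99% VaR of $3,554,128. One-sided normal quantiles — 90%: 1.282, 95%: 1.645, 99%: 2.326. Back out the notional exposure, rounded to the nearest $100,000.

VaR as a fraction of value: z·σ = 2.326 × 3.82% = 8.88532%.
Position = $3,554,128 / 0.0888532 = $40,000,000.

$40,000,000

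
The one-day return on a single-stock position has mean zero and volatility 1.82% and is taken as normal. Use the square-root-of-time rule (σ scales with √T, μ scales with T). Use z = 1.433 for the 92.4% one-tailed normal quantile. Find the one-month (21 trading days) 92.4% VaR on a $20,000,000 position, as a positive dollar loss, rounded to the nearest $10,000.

σ_{21d} = 1.82% × √21 = 8.340%.
VaR = 1.433 × 8.340% = 11.951%.
On $20,000,000: 0.11951 × $20,000,000 = $2,390,200.

$2,390,000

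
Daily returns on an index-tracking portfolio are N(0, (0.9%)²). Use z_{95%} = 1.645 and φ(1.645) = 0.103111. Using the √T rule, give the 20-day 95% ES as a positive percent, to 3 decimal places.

σ_{20d} = 0.9% × √20 = 4.025%.
ES multiplier = φ(z)/(1−α) = 0.103111/0.05 = 2.062.
ES = 4.025% × 2.062 = 8.300%.

8.300%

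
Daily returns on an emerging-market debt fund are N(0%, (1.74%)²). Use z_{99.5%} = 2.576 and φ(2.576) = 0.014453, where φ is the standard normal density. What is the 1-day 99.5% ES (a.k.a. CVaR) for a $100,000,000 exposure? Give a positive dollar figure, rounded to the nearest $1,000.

$5,030,000

Tail multiplier: φ(z)/(1−α) = 0.014453 / 0.005 = 2.891.
ES = 1.74% × 2.891 = 5.030%.
On $100,000,000: 0.05030 × $100,000,000 = $5,030,000.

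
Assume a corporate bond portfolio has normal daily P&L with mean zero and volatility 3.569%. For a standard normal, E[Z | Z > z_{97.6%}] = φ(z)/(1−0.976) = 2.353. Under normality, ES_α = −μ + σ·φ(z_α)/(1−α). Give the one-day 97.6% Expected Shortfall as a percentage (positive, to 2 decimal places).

8.40%

ES = 3.569% × 2.353 = 8.398%.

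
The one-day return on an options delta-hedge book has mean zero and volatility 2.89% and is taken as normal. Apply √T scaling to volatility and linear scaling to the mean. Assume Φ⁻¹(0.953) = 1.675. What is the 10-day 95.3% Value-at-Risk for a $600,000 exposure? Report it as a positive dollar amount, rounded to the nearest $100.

$91,800

σ_{10d} = 2.89% × √10 = 9.139%.
VaR = 1.675 × 9.139% = 15.308%.
On $600,000: 0.15308 × $600,000 = $91,848.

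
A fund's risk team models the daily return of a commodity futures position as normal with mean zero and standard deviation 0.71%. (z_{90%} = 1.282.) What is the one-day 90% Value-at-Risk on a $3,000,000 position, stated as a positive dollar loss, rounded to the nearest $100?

$27,300

VaR = z·σ = 1.282 × 0.71% = 0.910%.
On $3,000,000: 0.00910 × $3,000,000 = $27,300.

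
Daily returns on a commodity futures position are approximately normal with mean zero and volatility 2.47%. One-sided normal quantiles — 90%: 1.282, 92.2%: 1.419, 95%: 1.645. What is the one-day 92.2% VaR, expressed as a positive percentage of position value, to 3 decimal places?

VaR = z·σ = 1.419 × 2.47% = 3.505%.

3.505%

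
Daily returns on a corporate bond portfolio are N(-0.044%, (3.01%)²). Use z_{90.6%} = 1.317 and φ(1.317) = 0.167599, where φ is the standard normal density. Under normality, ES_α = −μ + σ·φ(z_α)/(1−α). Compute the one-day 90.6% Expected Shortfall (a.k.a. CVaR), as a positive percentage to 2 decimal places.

5.41%

Tail multiplier: φ(z)/(1−α) = 0.167599 / 0.094 = 1.783.
ES = −(-0.044%) + 3.01% × 1.783 = 5.411%.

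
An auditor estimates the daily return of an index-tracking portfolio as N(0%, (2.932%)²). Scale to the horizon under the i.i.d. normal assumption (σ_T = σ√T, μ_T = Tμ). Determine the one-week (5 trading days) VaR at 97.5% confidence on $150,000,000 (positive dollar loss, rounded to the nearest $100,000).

$19,300,000

At 97.5%, z = 1.960.
σ_{5d} = 2.932% × √5 = 6.556%.
VaR = 1.960 × 6.556% = 12.850%.
On $150,000,000: 0.12850 × $150,000,000 = $19,275,000.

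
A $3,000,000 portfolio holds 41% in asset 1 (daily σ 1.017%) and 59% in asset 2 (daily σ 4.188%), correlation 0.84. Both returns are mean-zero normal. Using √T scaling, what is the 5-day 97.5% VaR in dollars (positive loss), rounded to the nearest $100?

σ_p = √(0.41²·1.017² + 0.59²·4.188² + 2·0.84·0.41·0.59·1.017·4.188) = 2.830%.
σ_{5d} = 2.830% × √5 = 6.328%.
z(97.5%) = 1.960.
VaR = 1.960 × 6.328% = 12.403%; on $3,000,000 that is $372,090.

$372,100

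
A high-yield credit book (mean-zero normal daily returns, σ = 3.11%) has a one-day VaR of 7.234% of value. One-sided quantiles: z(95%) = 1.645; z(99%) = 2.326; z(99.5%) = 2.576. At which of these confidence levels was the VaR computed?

Implied z = VaR/σ = 7.234 / 3.11 = 2.326.
This matches z(99%) = 2.326.

99%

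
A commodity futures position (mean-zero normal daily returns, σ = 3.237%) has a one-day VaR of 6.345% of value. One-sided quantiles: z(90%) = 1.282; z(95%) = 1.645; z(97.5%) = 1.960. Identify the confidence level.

97.5%

Implied z = VaR/σ = 6.345 / 3.237 = 1.960.
This matches z(97.5%) = 1.960.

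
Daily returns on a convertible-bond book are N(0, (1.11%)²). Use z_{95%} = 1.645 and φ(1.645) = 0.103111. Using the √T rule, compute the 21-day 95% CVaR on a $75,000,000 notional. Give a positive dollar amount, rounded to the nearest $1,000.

σ_{21d} = 1.11% × √21 = 5.087%.
ES multiplier = φ(z)/(1−α) = 0.103111/0.05 = 2.062.
ES = 5.087% × 2.062 = 10.489%; on $75,000,000: $7,866,750.

$7,867,000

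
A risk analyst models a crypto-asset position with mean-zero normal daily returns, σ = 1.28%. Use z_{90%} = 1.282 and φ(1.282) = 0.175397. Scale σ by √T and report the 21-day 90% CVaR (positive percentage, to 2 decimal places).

σ_{21d} = 1.28% × √21 = 5.866%.
ES multiplier = φ(z)/(1−α) = 0.175397/0.1 = 1.754.
ES = 5.866% × 1.754 = 10.289%.

10.29%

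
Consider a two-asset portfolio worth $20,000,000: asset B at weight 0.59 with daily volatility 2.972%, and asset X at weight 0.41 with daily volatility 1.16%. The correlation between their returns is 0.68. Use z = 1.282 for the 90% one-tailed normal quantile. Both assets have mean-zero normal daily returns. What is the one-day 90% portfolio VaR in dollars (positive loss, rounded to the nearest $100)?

$540,000

σ_p² = 0.59²·2.972² + 0.41²·1.16² + 2·0.68·0.59·0.41·2.972·1.16 = 4.4351 (%²).
σ_p = √4.4351 = 2.106%.
VaR = 1.282 × 2.106% = 2.700%; on $20,000,000 that is $540,000.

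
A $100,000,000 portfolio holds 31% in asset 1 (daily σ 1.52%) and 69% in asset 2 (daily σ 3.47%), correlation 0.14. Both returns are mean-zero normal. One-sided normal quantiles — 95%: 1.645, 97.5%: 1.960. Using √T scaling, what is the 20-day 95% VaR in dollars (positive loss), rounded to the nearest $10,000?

$18,420,000

σ_p = √(0.31²·1.52² + 0.69²·3.47² + 2·0.14·0.31·0.69·1.52·3.47) = 2.504%.
σ_{20d} = 2.504% × √20 = 11.198%.
VaR = 1.645 × 11.198% = 18.421%; on $100,000,000 that is $18,421,000.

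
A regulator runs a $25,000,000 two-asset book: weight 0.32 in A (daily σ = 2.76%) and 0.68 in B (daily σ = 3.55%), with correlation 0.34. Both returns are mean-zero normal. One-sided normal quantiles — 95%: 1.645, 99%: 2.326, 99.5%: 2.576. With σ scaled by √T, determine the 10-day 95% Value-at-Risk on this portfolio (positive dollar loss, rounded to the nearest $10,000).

$3,690,000

σ_p = √(0.32²·2.76² + 0.68²·3.55² + 2·0.34·0.32·0.68·2.76·3.55) = 2.839%.
σ_{10d} = 2.839% × √10 = 8.978%.
VaR = 1.645 × 8.978% = 14.769%; on $25,000,000 that is $3,692,250.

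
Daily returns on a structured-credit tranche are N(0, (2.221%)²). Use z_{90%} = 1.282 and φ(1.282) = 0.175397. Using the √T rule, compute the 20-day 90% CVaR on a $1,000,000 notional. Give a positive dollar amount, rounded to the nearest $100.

σ_{20d} = 2.221% × √20 = 9.933%.
ES multiplier = φ(z)/(1−α) = 0.175397/0.1 = 1.754.
ES = 9.933% × 1.754 = 17.422%; on $1,000,000: $174,220.

$174,200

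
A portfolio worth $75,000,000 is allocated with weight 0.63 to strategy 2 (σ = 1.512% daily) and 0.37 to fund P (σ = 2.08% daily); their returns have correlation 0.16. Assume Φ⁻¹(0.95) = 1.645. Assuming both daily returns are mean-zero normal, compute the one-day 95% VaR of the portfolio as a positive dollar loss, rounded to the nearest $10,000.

σ_p² = 0.63²·1.512² + 0.37²·2.08² + 2·0.16·0.63·0.37·1.512·2.08 = 1.7342 (%²).
σ_p = √1.7342 = 1.317%.
VaR = 1.645 × 1.317% = 2.166%; on $75,000,000 that is $1,624,500.

$1,620,000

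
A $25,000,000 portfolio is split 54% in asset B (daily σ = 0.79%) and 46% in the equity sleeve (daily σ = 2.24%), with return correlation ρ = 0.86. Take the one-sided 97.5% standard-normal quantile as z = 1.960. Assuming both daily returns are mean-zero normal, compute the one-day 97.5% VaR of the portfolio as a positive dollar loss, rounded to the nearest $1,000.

$693,000

σ_p² = 0.54²·0.79² + 0.46²·2.24² + 2·0.86·0.54·0.46·0.79·2.24 = 1.9998 (%²).
σ_p = √1.9998 = 1.414%.
VaR = 1.960 × 1.414% = 2.771%; on $25,000,000 that is $692,750.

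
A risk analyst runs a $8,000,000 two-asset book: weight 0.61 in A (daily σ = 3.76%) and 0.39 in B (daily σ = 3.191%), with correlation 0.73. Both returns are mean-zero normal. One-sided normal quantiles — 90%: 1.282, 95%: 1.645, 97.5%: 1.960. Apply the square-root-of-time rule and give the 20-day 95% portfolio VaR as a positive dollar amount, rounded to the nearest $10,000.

$1,950,000

σ_p = √(0.61²·3.76² + 0.39²·3.191² + 2·0.73·0.61·0.39·3.76·3.191) = 3.313%.
σ_{20d} = 3.313% × √20 = 14.816%.
VaR = 1.645 × 14.816% = 24.372%; on $8,000,000 that is $1,949,760.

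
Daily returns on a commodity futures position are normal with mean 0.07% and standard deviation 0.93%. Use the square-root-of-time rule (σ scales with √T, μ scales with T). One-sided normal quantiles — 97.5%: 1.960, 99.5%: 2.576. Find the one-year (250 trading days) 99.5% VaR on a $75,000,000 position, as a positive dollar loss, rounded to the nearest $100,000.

$15,300,000

σ_{250d} = 0.93% × √250 = 14.705%; μ_{250d} = 250 × 0.07% = 17.500%.
VaR = −(17.500%) + 2.576 × 14.705% = 20.380%.
On $75,000,000: 0.20380 × $75,000,000 = $15,285,000.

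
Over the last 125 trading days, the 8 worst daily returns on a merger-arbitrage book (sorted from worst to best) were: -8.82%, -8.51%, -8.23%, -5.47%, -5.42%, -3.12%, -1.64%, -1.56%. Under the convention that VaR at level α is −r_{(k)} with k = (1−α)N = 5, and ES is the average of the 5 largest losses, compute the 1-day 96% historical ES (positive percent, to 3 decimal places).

The 5 worst returns sum to -36.45%.
ES = −(-36.45%) / 5 = 7.29% ≈ 7.290%.

7.290%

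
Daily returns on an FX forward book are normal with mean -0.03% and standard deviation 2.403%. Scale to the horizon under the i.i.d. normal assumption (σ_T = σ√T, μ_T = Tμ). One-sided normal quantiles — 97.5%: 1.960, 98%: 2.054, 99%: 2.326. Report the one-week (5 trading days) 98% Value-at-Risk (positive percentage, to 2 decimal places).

11.19%

σ_{5d} = 2.403% × √5 = 5.373%; μ_{5d} = 5 × -0.03% = -0.150%.
VaR = −(-0.150%) + 2.054 × 5.373% = 11.186%.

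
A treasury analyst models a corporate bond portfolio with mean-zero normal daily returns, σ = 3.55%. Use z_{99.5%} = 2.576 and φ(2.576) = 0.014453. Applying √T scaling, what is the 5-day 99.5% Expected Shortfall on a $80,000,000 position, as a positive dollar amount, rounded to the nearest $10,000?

σ_{5d} = 3.55% × √5 = 7.938%.
ES multiplier = φ(z)/(1−α) = 0.014453/0.005 = 2.891.
ES = 7.938% × 2.891 = 22.949%; on $80,000,000: $18,359,200.

$18,360,000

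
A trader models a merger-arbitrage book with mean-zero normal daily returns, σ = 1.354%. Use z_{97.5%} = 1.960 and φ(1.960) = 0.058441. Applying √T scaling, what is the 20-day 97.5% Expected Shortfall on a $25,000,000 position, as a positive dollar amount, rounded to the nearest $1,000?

σ_{20d} = 1.354% × √20 = 6.055%.
ES multiplier = φ(z)/(1−α) = 0.058441/0.025 = 2.338.
ES = 6.055% × 2.338 = 14.157%; on $25,000,000: $3,539,250.

$3,539,000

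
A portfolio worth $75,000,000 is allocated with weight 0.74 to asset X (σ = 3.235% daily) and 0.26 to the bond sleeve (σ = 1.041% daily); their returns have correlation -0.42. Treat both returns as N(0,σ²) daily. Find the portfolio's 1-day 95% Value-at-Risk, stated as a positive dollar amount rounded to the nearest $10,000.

$2,830,000

σ_p² = 0.74²·3.235² + 0.26²·1.041² + 2·-0.42·0.74·0.26·3.235·1.041 = 5.2598 (%²).
σ_p = √5.2598 = 2.293%.
At 95%, z = 1.645.
VaR = 1.645 × 2.293% = 3.772%; on $75,000,000 that is $2,829,000.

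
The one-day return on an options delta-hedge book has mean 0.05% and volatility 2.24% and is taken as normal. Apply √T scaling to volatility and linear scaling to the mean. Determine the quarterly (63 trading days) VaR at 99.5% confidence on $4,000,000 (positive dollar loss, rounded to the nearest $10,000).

$1,710,000

At 99.5%, z = 2.576.
σ_{63d} = 2.24% × √63 = 17.779%; μ_{63d} = 63 × 0.05% = 3.150%.
VaR = −(3.150%) + 2.576 × 17.779% = 42.649%.
On $4,000,000: 0.42649 × $4,000,000 = $1,705,960.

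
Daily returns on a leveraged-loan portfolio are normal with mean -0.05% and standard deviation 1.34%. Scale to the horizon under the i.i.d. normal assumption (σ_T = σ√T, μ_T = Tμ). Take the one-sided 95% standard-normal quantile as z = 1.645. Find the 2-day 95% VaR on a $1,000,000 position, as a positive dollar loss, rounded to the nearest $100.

$32,200

σ_{2d} = 1.34% × √2 = 1.895%; μ_{2d} = 2 × -0.05% = -0.100%.
VaR = −(-0.100%) + 1.645 × 1.895% = 3.217%.
On $1,000,000: 0.03217 × $1,000,000 = $32,170.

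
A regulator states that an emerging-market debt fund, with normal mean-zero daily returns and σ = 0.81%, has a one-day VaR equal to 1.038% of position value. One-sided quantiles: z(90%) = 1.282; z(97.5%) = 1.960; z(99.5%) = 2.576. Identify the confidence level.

Implied z = VaR/σ = 1.038 / 0.81 = 1.281.
This matches z(90%) = 1.282.

90%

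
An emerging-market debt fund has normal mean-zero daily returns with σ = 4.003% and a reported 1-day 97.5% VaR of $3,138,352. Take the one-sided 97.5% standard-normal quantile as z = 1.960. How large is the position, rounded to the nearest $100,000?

$40,000,000

VaR as a fraction of value: z·σ = 1.960 × 4.003% = 7.84588%.
Position = $3,138,352 / 0.0784588 = $40,000,000.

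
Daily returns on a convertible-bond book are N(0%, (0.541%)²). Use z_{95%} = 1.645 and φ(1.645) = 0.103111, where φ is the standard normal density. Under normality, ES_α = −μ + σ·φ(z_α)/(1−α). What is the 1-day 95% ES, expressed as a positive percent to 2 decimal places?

1.12%

Tail multiplier: φ(z)/(1−α) = 0.103111 / 0.05 = 2.062.
ES = 0.541% × 2.062 = 1.116%.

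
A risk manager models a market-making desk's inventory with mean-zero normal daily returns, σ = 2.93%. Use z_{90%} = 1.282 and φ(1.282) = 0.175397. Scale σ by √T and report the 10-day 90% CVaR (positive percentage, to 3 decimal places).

16.251%

σ_{10d} = 2.93% × √10 = 9.265%.
ES multiplier = φ(z)/(1−α) = 0.175397/0.1 = 1.754.
ES = 9.265% × 1.754 = 16.251%.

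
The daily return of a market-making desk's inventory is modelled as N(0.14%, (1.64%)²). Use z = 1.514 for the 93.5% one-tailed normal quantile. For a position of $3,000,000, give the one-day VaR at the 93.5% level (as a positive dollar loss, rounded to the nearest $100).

VaR = −μ + z·σ = −(0.14%) + 1.514 × 1.64% = 2.343%.
On $3,000,000: 0.02343 × $3,000,000 = $70,290.

$70,300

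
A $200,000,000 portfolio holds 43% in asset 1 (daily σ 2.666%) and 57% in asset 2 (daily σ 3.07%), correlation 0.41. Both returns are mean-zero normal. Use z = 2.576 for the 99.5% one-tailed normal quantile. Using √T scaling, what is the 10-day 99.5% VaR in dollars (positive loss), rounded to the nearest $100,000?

$40,000,000

σ_p = √(0.43²·2.666² + 0.57²·3.07² + 2·0.41·0.43·0.57·2.666·3.07) = 2.454%.
σ_{10d} = 2.454% × √10 = 7.760%.
VaR = 2.576 × 7.760% = 19.990%; on $200,000,000 that is $39,980,000.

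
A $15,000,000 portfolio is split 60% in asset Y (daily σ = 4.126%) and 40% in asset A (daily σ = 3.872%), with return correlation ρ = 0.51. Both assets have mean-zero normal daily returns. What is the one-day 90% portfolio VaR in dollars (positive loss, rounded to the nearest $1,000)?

σ_p² = 0.6²·4.126² + 0.4²·3.872² + 2·0.51·0.6·0.4·4.126·3.872 = 12.4383 (%²).
σ_p = √12.4383 = 3.527%.
At 90%, z = 1.282.
VaR = 1.282 × 3.527% = 4.522%; on $15,000,000 that is $678,300.

$678,000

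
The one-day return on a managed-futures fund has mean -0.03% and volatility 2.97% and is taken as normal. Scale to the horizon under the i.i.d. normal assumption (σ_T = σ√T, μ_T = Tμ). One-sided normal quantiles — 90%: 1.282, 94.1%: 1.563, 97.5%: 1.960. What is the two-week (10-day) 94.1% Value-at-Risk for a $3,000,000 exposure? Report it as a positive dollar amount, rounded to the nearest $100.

$449,400

σ_{10d} = 2.97% × √10 = 9.392%; μ_{10d} = 10 × -0.03% = -0.300%.
VaR = −(-0.300%) + 1.563 × 9.392% = 14.980%.
On $3,000,000: 0.14980 × $3,000,000 = $449,400.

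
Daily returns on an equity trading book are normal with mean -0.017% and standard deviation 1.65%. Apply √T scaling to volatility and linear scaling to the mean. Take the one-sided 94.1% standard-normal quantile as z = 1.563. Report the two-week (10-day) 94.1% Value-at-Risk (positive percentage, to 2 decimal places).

σ_{10d} = 1.65% × √10 = 5.218%; μ_{10d} = 10 × -0.017% = -0.170%.
VaR = −(-0.170%) + 1.563 × 5.218% = 8.326%.

8.33%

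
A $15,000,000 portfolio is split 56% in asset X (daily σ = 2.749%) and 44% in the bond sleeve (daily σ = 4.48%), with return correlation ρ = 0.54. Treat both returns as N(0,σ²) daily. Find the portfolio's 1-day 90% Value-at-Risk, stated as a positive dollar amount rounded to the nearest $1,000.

σ_p² = 0.56²·2.749² + 0.44²·4.48² + 2·0.54·0.56·0.44·2.749·4.48 = 9.5328 (%²).
σ_p = √9.5328 = 3.088%.
At 90%, z = 1.282.
VaR = 1.282 × 3.088% = 3.959%; on $15,000,000 that is $593,850.

$594,000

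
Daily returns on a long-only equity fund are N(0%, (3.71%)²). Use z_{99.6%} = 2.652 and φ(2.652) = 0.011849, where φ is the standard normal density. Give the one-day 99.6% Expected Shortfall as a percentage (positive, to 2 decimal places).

Tail multiplier: φ(z)/(1−α) = 0.011849 / 0.004 = 2.962.
ES = 3.71% × 2.962 = 10.989%.

10.99%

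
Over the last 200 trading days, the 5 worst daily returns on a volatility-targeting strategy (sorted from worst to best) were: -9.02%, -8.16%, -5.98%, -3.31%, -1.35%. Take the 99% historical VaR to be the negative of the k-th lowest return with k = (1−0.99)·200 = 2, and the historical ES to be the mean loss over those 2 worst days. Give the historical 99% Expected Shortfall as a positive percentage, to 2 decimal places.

The 2 worst returns sum to -17.18%.
ES = −(-17.18%) / 2 = 8.59%.

8.59%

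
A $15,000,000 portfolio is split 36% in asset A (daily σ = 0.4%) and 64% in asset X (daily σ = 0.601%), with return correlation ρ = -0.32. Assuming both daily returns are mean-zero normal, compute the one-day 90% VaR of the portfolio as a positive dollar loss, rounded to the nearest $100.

$70,200

σ_p² = 0.36²·0.4² + 0.64²·0.601² + 2·-0.32·0.36·0.64·0.4·0.601 = 0.1332 (%²).
σ_p = √0.1332 = 0.365%.
At 90%, z = 1.282.
VaR = 1.282 × 0.365% = 0.468%; on $15,000,000 that is $70,200.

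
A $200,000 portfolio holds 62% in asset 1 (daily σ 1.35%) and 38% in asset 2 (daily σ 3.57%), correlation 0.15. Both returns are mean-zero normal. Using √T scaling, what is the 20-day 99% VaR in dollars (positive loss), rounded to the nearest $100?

$35,300

σ_p = √(0.62²·1.35² + 0.38²·3.57² + 2·0.15·0.62·0.38·1.35·3.57) = 1.698%.
σ_{20d} = 1.698% × √20 = 7.594%.
z(99%) = 2.326.
VaR = 2.326 × 7.594% = 17.664%; on $200,000 that is $35,328.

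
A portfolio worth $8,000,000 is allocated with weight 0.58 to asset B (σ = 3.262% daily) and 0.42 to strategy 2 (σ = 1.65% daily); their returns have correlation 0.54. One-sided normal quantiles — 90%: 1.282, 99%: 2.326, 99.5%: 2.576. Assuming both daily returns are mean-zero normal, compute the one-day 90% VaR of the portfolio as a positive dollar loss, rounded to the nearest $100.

$240,000

σ_p² = 0.58²·3.262² + 0.42²·1.65² + 2·0.54·0.58·0.42·3.262·1.65 = 5.4758 (%²).
σ_p = √5.4758 = 2.340%.
VaR = 1.282 × 2.340% = 3.000%; on $8,000,000 that is $240,000.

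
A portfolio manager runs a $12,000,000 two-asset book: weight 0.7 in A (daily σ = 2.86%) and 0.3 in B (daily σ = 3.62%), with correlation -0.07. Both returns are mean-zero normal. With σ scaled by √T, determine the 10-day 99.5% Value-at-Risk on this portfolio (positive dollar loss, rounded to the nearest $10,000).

$2,160,000

σ_p = √(0.7²·2.86² + 0.3²·3.62² + 2·-0.07·0.7·0.3·2.86·3.62) = 2.210%.
σ_{10d} = 2.210% × √10 = 6.989%.
z(99.5%) = 2.576.
VaR = 2.576 × 6.989% = 18.004%; on $12,000,000 that is $2,160,480.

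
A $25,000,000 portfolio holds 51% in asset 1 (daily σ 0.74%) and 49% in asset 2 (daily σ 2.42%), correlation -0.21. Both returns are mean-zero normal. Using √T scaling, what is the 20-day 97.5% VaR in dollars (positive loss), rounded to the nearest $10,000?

σ_p = √(0.51²·0.74² + 0.49²·2.42² + 2·-0.21·0.51·0.49·0.74·2.42) = 1.166%.
σ_{20d} = 1.166% × √20 = 5.215%.
z(97.5%) = 1.960.
VaR = 1.960 × 5.215% = 10.221%; on $25,000,000 that is $2,555,250.

$2,560,000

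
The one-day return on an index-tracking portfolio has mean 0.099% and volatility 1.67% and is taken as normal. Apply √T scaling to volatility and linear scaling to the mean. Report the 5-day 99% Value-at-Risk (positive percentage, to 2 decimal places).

At 99%, z = 2.326.
σ_{5d} = 1.67% × √5 = 3.734%; μ_{5d} = 5 × 0.099% = 0.495%.
VaR = −(0.495%) + 2.326 × 3.734% = 8.190%.

8.19%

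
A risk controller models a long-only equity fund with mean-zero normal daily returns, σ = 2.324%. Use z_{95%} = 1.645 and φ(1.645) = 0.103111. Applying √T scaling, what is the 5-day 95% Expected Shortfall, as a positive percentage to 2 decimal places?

10.72%

σ_{5d} = 2.324% × √5 = 5.197%.
ES multiplier = φ(z)/(1−α) = 0.103111/0.05 = 2.062.
ES = 5.197% × 2.062 = 10.716%.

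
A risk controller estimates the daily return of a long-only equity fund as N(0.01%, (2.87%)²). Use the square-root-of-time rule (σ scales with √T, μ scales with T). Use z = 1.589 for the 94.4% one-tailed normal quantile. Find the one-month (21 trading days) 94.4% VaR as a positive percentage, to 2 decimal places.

σ_{21d} = 2.87% × √21 = 13.152%; μ_{21d} = 21 × 0.01% = 0.210%.
VaR = −(0.210%) + 1.589 × 13.152% = 20.689%.

20.69%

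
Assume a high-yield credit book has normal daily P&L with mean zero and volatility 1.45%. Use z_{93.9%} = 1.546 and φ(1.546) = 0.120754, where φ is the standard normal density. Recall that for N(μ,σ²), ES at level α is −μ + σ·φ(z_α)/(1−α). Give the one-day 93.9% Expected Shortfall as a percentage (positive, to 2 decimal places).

Tail multiplier: φ(z)/(1−α) = 0.120754 / 0.061 = 1.980.
ES = 1.45% × 1.980 = 2.871%.

2.87%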